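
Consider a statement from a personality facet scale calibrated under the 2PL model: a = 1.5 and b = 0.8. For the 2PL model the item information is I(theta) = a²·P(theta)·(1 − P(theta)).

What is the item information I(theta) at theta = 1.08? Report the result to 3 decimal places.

0.538

P = 1/(1+e^{-0.4200}) = 0.6035
P(1−P) = 0.6035 × 0.3965 = 0.2393
I = a² × P(1−P) = 1.5² × 0.2393 = 0.53841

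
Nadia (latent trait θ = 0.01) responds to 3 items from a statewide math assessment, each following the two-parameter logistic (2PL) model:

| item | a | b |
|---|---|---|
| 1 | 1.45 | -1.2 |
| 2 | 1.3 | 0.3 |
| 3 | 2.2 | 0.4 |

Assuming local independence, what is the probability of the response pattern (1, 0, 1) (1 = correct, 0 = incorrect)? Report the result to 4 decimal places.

P(θ) = 1 / (1 + exp(−a(θ − b)))
P_1 = 1/(1+e^{-1.7545}) = 0.8525
P_2 = 1/(1+e^{0.3770}) = 0.4069
P_3 = 1/(1+e^{0.8580}) = 0.2978
L = P_1 × (1−P_2) × P_3 = 0.8525 × 0.5931 × 0.2978 = 0.15057

0.1506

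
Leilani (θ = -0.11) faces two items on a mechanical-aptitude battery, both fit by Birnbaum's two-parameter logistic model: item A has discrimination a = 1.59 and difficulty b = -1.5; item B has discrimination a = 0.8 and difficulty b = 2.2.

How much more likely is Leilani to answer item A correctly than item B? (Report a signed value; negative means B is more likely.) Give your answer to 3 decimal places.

P(θ) = 1 / (1 + exp(−a(θ − b)))
P_A = 0.9012
P_B = 0.1361
P_A − P_B = 0.7650

0.765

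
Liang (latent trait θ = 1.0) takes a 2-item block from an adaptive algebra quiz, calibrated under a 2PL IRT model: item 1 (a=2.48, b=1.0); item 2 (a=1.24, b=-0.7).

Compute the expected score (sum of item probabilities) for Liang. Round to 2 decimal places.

P(θ) = 1 / (1 + exp(−a(θ − b)))
P_1 = 1/(1+e^{0.0000}) = 0.5000
P_2 = 1/(1+e^{-2.1080}) = 0.8917
E[score] = 0.5000 + 0.8917 = 1.3917

1.39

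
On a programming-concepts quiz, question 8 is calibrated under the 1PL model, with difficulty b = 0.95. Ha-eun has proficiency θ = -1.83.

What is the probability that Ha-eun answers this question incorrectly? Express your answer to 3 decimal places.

0.942

P(θ) = 1 / (1 + exp(−(θ − b)))
Exponent: (-1.83 − 0.95) = -2.7800
1/(1 + e^{2.7800}) = 0.0584
P = 0.0584
P(incorrect) = 1 − 0.0584 = 0.9416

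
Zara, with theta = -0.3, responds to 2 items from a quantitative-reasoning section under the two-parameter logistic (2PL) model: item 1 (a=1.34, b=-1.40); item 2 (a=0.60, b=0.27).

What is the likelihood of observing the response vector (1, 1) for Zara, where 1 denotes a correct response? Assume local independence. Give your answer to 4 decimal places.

P(theta) = 1 / (1 + exp(−a(theta − b)))
P_1 = 1/(1+e^{-1.4740}) = 0.8137
P_2 = 1/(1+e^{0.3420}) = 0.4153
L = P_1 × P_2 = 0.8137 × 0.4153 = 0.33793

0.3379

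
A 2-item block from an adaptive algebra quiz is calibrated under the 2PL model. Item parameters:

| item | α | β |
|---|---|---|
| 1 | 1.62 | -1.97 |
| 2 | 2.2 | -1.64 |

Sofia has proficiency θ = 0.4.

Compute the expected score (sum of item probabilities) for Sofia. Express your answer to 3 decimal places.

P(θ) = 1 / (1 + exp(−α(θ − β)))
P_1 = 1/(1+e^{-3.8394}) = 0.9789
P_2 = 1/(1+e^{-4.4880}) = 0.9889
E[score] = 0.9789 + 0.9889 = 1.9678

1.968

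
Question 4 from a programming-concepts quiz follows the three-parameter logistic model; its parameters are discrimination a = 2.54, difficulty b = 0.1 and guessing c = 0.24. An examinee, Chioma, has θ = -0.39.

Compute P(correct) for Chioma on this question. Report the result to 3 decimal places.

P(θ) = c + (1 − c) · 1 / (1 + exp(−a(θ − b)))
Exponent: 2.54 × (-0.39 − 0.1) = -1.2446
1/(1 + e^{1.2446}) = 0.2236
P = 0.24 + 0.76 × 0.2236 = 0.4100

0.410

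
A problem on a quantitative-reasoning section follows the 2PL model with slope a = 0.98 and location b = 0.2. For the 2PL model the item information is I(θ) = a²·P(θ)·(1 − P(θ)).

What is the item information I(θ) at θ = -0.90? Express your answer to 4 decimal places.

P = 1/(1+e^{1.0780}) = 0.2539
P(1−P) = 0.2539 × 0.7461 = 0.1894
I = a² × P(1−P) = 0.98² × 0.1894 = 0.18193

0.1819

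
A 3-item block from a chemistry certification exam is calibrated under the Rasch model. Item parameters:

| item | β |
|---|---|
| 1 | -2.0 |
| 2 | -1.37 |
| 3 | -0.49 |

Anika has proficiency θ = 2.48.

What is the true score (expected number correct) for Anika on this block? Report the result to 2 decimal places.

2.92

P(θ) = 1 / (1 + exp(−(θ − β)))
P_1 = 1/(1+e^{-4.4800}) = 0.9888
P_2 = 1/(1+e^{-3.8500}) = 0.9792
P_3 = 1/(1+e^{-2.9700}) = 0.9512
E[score] = 0.9888 + 0.9792 + 0.9512 = 2.9192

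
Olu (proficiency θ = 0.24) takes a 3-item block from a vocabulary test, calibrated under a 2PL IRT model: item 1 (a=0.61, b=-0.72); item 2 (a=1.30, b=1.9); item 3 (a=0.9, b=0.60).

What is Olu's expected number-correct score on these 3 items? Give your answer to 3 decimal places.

P(θ) = 1 / (1 + exp(−a(θ − b)))
P_1 = 1/(1+e^{-0.5856}) = 0.6424
P_2 = 1/(1+e^{2.1580}) = 0.1036
P_3 = 1/(1+e^{0.3240}) = 0.4197
E[score] = 0.6424 + 0.1036 + 0.4197 = 1.1656

1.166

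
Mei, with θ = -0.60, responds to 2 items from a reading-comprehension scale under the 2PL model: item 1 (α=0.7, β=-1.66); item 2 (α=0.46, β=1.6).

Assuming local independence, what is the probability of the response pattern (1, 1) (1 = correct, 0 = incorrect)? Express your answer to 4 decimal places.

0.1806

P(θ) = 1 / (1 + exp(−α(θ − β)))
P_1 = 1/(1+e^{-0.7420}) = 0.6774
P_2 = 1/(1+e^{1.0120}) = 0.2666
L = P_1 × P_2 = 0.6774 × 0.2666 = 0.18060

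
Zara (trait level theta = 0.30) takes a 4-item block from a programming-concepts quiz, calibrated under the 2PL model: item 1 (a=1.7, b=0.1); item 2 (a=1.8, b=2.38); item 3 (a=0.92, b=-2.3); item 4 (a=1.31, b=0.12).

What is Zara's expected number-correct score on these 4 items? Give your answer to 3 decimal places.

2.082

P(theta) = 1 / (1 + exp(−a(theta − b)))
P_1 = 1/(1+e^{-0.3400}) = 0.5842
P_2 = 1/(1+e^{3.7440}) = 0.0231
P_3 = 1/(1+e^{-2.3920}) = 0.9162
P_4 = 1/(1+e^{-0.2358}) = 0.5587
E[score] = 0.5842 + 0.0231 + 0.9162 + 0.5587 = 2.0822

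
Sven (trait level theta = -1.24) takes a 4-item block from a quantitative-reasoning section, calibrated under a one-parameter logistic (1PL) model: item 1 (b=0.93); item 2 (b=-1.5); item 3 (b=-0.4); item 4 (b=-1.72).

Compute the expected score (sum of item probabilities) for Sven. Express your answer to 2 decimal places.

P(theta) = 1 / (1 + exp(−(theta − b)))
P_1 = 1/(1+e^{2.1700}) = 0.1025
P_2 = 1/(1+e^{-0.2600}) = 0.5646
P_3 = 1/(1+e^{0.8400}) = 0.3015
P_4 = 1/(1+e^{-0.4800}) = 0.6177
E[score] = 0.1025 + 0.5646 + 0.3015 + 0.6177 = 1.5864

1.59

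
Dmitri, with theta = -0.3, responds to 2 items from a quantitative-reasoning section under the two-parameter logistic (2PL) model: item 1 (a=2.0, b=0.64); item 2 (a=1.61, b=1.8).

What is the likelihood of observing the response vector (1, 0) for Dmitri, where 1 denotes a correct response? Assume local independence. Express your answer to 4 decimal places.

0.1280

P(theta) = 1 / (1 + exp(−a(theta − b)))
P_1 = 1/(1+e^{1.8800}) = 0.1324
P_2 = 1/(1+e^{3.3810}) = 0.0329
L = P_1 × (1−P_2) = 0.1324 × 0.9671 = 0.12803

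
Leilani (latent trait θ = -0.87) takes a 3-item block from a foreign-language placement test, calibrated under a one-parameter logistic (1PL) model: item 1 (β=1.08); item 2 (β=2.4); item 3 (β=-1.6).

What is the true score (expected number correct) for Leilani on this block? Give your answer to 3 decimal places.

0.836

P(θ) = 1 / (1 + exp(−(θ − β)))
P_1 = 1/(1+e^{1.9500}) = 0.1246
P_2 = 1/(1+e^{3.2700}) = 0.0366
P_3 = 1/(1+e^{-0.7300}) = 0.6748
E[score] = 0.1246 + 0.0366 + 0.6748 = 0.8360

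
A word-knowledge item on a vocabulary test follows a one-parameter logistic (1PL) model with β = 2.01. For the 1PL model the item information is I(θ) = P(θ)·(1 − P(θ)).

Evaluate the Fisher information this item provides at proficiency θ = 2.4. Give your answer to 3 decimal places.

P = 1/(1+e^{-0.3900}) = 0.5963
P(1−P) = 0.5963 × 0.4037 = 0.2407
I = P(1−P) = 0.24073

0.241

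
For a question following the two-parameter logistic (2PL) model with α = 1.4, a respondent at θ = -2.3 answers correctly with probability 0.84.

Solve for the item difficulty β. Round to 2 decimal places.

P(θ) = 1 / (1 + exp(−α(θ − β)))
logit(0.84) = ln(0.84/0.16) = 1.6582
β = θ − logit/(α) = -2.3 − 1.6582/1.4000 = -3.4844

-3.48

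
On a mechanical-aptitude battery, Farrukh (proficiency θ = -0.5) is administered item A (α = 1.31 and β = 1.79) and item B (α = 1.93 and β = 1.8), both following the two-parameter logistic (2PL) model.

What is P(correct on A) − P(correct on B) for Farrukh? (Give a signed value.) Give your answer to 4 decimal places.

P(θ) = 1 / (1 + exp(−α(θ − β)))
P_A = 0.0474
P_B = 0.0117
P_A − P_B = 0.0358

0.0358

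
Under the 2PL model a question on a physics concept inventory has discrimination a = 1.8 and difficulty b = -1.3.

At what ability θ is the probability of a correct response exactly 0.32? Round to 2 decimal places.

-1.72

P(θ) = 1 / (1 + exp(−a(θ − b)))
logit = ln(0.3200/0.6800) = -0.7538
θ = b + logit/(a) = -1.3 + (-0.7538)/1.8000 = -1.7188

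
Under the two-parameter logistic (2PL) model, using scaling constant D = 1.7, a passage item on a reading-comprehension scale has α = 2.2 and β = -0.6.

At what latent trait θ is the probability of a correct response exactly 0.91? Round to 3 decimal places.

0.019

P(θ) = 1 / (1 + exp(−D·α(θ − β)))
logit = ln(0.9100/0.0900) = 2.3136
θ = β + logit/(1.7·α) = -0.6 + 2.3136/3.7400 = 0.0186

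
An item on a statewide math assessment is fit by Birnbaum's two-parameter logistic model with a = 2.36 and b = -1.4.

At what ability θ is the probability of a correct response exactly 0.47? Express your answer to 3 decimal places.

-1.451

P(θ) = 1 / (1 + exp(−a(θ − b)))
logit = ln(0.4700/0.5300) = -0.1201
θ = b + logit/(a) = -1.4 + (-0.1201)/2.3600 = -1.4509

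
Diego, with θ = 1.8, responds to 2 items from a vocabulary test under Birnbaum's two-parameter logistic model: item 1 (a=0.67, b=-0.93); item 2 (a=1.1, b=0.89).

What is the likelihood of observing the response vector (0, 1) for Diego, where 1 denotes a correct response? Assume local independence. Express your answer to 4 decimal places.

P(θ) = 1 / (1 + exp(−a(θ − b)))
P_1 = 1/(1+e^{-1.8291}) = 0.8617
P_2 = 1/(1+e^{-1.0010}) = 0.7313
L = (1−P_1) × P_2 = 0.1383 × 0.7313 = 0.10117

0.1012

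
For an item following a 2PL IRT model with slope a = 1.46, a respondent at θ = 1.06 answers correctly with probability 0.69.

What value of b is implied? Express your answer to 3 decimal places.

0.512

P(θ) = 1 / (1 + exp(−a(θ − b)))
logit(0.69) = ln(0.69/0.31) = 0.8001
b = θ − logit/(a) = 1.06 − 0.8001/1.4600 = 0.5120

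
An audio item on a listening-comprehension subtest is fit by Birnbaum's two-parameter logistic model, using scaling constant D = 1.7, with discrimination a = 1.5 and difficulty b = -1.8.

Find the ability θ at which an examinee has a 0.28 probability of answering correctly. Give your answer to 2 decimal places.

-2.17

P(θ) = 1 / (1 + exp(−D·a(θ − b)))
logit = ln(0.2800/0.7200) = -0.9445
θ = b + logit/(1.7·a) = -1.8 + (-0.9445)/2.5500 = -2.1704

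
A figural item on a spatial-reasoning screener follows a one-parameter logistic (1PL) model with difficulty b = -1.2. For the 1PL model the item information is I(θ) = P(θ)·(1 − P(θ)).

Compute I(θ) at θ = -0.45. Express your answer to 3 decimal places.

P = 1/(1+e^{-0.7500}) = 0.6792
P(1−P) = 0.6792 × 0.3208 = 0.2179
I = P(1−P) = 0.21789

0.218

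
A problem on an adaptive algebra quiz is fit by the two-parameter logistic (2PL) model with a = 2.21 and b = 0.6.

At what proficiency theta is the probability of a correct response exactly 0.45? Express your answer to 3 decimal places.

0.509

P(theta) = 1 / (1 + exp(−a(theta − b)))
logit = ln(0.4500/0.5500) = -0.2007
theta = b + logit/(a) = 0.6 + (-0.2007)/2.2100 = 0.5092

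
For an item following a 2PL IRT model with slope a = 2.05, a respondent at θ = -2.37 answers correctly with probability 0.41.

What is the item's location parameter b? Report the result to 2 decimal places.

-2.19

P(θ) = 1 / (1 + exp(−a(θ − b)))
logit(0.41) = ln(0.41/0.59) = -0.3640
b = θ − logit/(a) = -2.37 − (-0.3640)/2.0500 = -2.1925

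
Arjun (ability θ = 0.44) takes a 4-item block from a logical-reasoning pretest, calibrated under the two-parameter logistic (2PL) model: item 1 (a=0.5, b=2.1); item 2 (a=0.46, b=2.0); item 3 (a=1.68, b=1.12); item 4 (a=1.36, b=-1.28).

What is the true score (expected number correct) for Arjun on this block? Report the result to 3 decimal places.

P(θ) = 1 / (1 + exp(−a(θ − b)))
P_1 = 1/(1+e^{0.8300}) = 0.3036
P_2 = 1/(1+e^{0.7176}) = 0.3279
P_3 = 1/(1+e^{1.1424}) = 0.2419
P_4 = 1/(1+e^{-2.3392}) = 0.9121
E[score] = 0.3036 + 0.3279 + 0.2419 + 0.9121 = 1.7855

1.786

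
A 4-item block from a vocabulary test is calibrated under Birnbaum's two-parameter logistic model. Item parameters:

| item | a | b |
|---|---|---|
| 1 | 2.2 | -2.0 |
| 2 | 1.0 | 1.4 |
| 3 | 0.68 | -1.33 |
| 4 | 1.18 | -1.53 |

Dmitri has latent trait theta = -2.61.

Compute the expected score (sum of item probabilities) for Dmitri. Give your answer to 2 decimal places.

P(theta) = 1 / (1 + exp(−a(theta − b)))
P_1 = 1/(1+e^{1.3420}) = 0.2072
P_2 = 1/(1+e^{4.0100}) = 0.0178
P_3 = 1/(1+e^{0.8704}) = 0.2952
P_4 = 1/(1+e^{1.2744}) = 0.2185
E[score] = 0.2072 + 0.0178 + 0.2952 + 0.2185 = 0.7387

0.74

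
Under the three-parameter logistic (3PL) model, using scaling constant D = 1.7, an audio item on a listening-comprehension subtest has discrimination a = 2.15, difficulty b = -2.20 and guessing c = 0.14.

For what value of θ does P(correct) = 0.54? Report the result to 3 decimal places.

-2.238

P(θ) = c + (1 − c) · 1 / (1 + exp(−D·a(θ − b)))
Remove guessing floor: (0.54 − 0.14)/(1 − 0.14) = 0.4651
logit = ln(0.4651/0.5349) = -0.1398
θ = b + logit/(1.7·a) = -2.20 + (-0.1398)/3.6550 = -2.2382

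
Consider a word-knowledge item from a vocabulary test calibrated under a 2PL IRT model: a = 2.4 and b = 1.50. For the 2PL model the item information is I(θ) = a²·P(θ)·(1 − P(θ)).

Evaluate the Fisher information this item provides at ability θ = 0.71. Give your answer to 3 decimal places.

0.654

P = 1/(1+e^{1.8960}) = 0.1306
P(1−P) = 0.1306 × 0.8694 = 0.1135
I = a² × P(1−P) = 2.4² × 0.1135 = 0.65385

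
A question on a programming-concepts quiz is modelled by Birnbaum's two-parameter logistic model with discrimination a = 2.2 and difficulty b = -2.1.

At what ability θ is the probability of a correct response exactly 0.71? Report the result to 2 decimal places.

P(θ) = 1 / (1 + exp(−a(θ − b)))
logit = ln(0.7100/0.2900) = 0.8954
θ = b + logit/(a) = -2.1 + 0.8954/2.2000 = -1.6930

-1.69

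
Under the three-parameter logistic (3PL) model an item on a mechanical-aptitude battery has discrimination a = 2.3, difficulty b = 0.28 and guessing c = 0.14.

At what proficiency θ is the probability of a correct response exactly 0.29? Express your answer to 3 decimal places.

P(θ) = c + (1 − c) · 1 / (1 + exp(−a(θ − b)))
Remove guessing floor: (0.29 − 0.14)/(1 − 0.14) = 0.1744
logit = ln(0.1744/0.8256) = -1.5546
θ = b + logit/(a) = 0.28 + (-1.5546)/2.3000 = -0.3959

-0.396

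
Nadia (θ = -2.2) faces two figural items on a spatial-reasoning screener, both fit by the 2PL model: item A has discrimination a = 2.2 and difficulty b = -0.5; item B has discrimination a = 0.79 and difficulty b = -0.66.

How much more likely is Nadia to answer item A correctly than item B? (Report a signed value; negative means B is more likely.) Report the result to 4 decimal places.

P(θ) = 1 / (1 + exp(−a(θ − b)))
P_A = 0.0232
P_B = 0.2285
P_A − P_B = -0.2053

-0.2053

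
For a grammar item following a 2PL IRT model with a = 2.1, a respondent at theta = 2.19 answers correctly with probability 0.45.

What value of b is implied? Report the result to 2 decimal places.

P(theta) = 1 / (1 + exp(−a(theta − b)))
logit(0.45) = ln(0.45/0.55) = -0.2007
b = theta − logit/(a) = 2.19 − (-0.2007)/2.1000 = 2.2856

2.29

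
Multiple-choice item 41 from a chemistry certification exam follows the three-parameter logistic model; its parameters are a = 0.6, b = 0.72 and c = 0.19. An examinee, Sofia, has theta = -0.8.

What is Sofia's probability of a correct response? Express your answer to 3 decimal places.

P(theta) = c + (1 − c) · 1 / (1 + exp(−a(theta − b)))
Exponent: 0.6 × (-0.8 − 0.72) = -0.9120
1/(1 + e^{0.9120}) = 0.2866
P = 0.19 + 0.81 × 0.2866 = 0.4221

0.422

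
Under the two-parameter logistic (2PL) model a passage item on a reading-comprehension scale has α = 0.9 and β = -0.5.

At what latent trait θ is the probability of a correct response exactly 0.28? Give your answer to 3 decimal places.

P(θ) = 1 / (1 + exp(−α(θ − β)))
logit = ln(0.2800/0.7200) = -0.9445
θ = β + logit/(α) = -0.5 + (-0.9445)/0.9000 = -1.5494

-1.549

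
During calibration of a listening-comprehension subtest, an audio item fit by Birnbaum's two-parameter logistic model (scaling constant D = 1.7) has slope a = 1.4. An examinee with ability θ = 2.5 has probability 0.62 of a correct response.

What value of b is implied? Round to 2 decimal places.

2.29

P(θ) = 1 / (1 + exp(−D·a(θ − b)))
logit(0.62) = ln(0.62/0.38) = 0.4895
b = θ − logit/(1.7·a) = 2.5 − 0.4895/2.3800 = 2.2943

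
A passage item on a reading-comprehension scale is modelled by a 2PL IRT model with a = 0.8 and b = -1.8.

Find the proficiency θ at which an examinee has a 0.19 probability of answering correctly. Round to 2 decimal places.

-3.61

P(θ) = 1 / (1 + exp(−a(θ − b)))
logit = ln(0.1900/0.8100) = -1.4500
θ = b + logit/(a) = -1.8 + (-1.4500)/0.8000 = -3.6125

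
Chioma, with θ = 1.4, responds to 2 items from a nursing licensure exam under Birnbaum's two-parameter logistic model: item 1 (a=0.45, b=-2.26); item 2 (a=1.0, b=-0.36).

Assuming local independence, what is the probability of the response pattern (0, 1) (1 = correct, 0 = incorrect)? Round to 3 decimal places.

0.138

P(θ) = 1 / (1 + exp(−a(θ − b)))
P_1 = 1/(1+e^{-1.6470}) = 0.8385
P_2 = 1/(1+e^{-1.7600}) = 0.8532
L = (1−P_1) × P_2 = 0.1615 × 0.8532 = 0.13781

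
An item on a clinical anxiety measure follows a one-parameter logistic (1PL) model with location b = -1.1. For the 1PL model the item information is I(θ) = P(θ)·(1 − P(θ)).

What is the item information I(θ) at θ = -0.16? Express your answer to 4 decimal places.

P = 1/(1+e^{-0.9400}) = 0.7191
P(1−P) = 0.7191 × 0.2809 = 0.2020
I = P(1−P) = 0.20200

0.2020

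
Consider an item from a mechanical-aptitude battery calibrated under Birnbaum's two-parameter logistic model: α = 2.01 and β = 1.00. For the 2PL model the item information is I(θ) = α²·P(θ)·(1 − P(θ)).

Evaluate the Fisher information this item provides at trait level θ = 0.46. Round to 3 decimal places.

0.763

P = 1/(1+e^{1.0854}) = 0.2525
P(1−P) = 0.2525 × 0.7475 = 0.1887
I = α² × P(1−P) = 2.01² × 0.1887 = 0.76251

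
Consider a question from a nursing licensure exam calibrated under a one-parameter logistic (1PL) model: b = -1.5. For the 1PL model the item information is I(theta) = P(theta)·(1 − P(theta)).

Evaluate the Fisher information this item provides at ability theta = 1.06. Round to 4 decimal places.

P = 1/(1+e^{-2.5600}) = 0.9282
P(1−P) = 0.9282 × 0.0718 = 0.0666
I = P(1−P) = 0.06661

0.0666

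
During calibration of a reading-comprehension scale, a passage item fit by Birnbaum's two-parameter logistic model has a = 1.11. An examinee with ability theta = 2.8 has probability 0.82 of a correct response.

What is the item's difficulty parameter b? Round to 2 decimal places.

1.43

P(theta) = 1 / (1 + exp(−a(theta − b)))
logit(0.82) = ln(0.82/0.18) = 1.5163
b = theta − logit/(a) = 2.8 − 1.5163/1.1100 = 1.4339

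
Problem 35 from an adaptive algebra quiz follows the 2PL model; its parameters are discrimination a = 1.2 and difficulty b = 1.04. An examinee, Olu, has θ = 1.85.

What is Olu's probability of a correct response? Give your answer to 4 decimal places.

0.7255

P(θ) = 1 / (1 + exp(−a(θ − b)))
Exponent: 1.2 × (1.85 − 1.04) = 0.9720
1/(1 + e^{-0.9720}) = 0.7255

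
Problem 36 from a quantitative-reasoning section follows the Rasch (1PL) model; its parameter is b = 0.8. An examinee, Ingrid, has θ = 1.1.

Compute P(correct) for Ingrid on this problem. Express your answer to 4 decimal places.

0.5744

P(θ) = 1 / (1 + exp(−(θ − b)))
Exponent: (1.1 − 0.8) = 0.3000
1/(1 + e^{-0.3000}) = 0.5744
P = 0.5744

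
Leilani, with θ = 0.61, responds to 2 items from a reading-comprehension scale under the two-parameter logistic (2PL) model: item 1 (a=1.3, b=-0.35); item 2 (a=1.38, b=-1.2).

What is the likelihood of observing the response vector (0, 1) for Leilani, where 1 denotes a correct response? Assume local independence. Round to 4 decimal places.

0.2061

P(θ) = 1 / (1 + exp(−a(θ − b)))
P_1 = 1/(1+e^{-1.2480}) = 0.7770
P_2 = 1/(1+e^{-2.4978}) = 0.9240
L = (1−P_1) × P_2 = 0.2230 × 0.9240 = 0.20609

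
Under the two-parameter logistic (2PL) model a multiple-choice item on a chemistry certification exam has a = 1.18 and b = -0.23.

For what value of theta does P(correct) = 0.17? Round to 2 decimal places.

-1.57

P(theta) = 1 / (1 + exp(−a(theta − b)))
logit = ln(0.1700/0.8300) = -1.5856
theta = b + logit/(a) = -0.23 + (-1.5856)/1.1800 = -1.5738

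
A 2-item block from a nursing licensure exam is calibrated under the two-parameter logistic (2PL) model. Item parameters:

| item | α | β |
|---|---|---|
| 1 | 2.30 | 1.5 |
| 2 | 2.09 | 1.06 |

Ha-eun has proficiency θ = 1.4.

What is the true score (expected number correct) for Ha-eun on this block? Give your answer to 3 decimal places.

P(θ) = 1 / (1 + exp(−α(θ − β)))
P_1 = 1/(1+e^{0.2300}) = 0.4428
P_2 = 1/(1+e^{-0.7106}) = 0.6705
E[score] = 0.4428 + 0.6705 = 1.1133

1.113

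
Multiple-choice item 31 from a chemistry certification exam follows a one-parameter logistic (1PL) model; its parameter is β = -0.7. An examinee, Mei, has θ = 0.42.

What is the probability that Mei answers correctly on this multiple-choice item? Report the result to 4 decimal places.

P(θ) = 1 / (1 + exp(−(θ − β)))
Exponent: (0.42 − (-0.7)) = 1.1200
1/(1 + e^{-1.1200}) = 0.7540
P = 0.7540

0.7540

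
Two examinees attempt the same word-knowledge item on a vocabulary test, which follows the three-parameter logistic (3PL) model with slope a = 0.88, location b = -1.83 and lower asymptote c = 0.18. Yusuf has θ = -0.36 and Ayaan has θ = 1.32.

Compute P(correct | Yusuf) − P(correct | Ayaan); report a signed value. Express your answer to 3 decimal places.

-0.128

P(θ) = c + (1 − c) · 1 / (1 + exp(−a(θ − b)))
P(Yusuf) = 0.8235  [exponent 1.2936]
P(Ayaan) = 0.9517  [exponent 2.7720]
Difference = 0.8235 − 0.9517 = -0.1282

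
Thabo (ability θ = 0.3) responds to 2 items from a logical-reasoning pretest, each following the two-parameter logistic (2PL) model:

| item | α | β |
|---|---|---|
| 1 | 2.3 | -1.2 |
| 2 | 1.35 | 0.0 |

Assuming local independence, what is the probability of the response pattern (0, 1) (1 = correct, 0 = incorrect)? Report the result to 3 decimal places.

P(θ) = 1 / (1 + exp(−α(θ − β)))
P_1 = 1/(1+e^{-3.4500}) = 0.9692
P_2 = 1/(1+e^{-0.4050}) = 0.5999
L = (1−P_1) × P_2 = 0.0308 × 0.5999 = 0.01846

0.018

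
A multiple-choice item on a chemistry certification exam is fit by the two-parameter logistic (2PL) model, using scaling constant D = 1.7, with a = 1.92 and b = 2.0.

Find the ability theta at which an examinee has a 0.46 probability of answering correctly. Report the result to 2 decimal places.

P(theta) = 1 / (1 + exp(−D·a(theta − b)))
logit = ln(0.4600/0.5400) = -0.1603
theta = b + logit/(1.7·a) = 2.0 + (-0.1603)/3.2640 = 1.9509

1.95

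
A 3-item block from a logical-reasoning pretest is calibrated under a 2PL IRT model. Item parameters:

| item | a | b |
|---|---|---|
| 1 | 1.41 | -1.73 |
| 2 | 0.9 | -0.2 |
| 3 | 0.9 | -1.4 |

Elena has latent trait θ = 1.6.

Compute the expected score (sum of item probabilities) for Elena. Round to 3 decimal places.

P(θ) = 1 / (1 + exp(−a(θ − b)))
P_1 = 1/(1+e^{-4.6953}) = 0.9909
P_2 = 1/(1+e^{-1.6200}) = 0.8348
P_3 = 1/(1+e^{-2.7000}) = 0.9370
E[score] = 0.9909 + 0.8348 + 0.9370 = 2.7628

2.763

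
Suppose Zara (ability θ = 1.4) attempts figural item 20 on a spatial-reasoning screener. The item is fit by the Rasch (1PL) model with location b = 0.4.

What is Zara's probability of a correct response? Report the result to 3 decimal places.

P(θ) = 1 / (1 + exp(−(θ − b)))
Exponent: (1.4 − 0.4) = 1.0000
1/(1 + e^{-1.0000}) = 0.7311
P = 0.7311

0.731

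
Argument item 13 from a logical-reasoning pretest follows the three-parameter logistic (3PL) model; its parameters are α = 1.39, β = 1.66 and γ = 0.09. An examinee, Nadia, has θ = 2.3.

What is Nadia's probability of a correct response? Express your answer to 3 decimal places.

0.735

P(θ) = γ + (1 − γ) · 1 / (1 + exp(−α(θ − β)))
Exponent: 1.39 × (2.3 − 1.66) = 0.8896
1/(1 + e^{-0.8896}) = 0.7088
P = 0.09 + 0.91 × 0.7088 = 0.7350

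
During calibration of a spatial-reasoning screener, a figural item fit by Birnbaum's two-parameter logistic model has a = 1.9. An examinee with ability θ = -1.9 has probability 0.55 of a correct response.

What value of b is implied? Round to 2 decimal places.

P(θ) = 1 / (1 + exp(−a(θ − b)))
logit(0.55) = ln(0.55/0.45) = 0.2007
b = θ − logit/(a) = -1.9 − 0.2007/1.9000 = -2.0056

-2.01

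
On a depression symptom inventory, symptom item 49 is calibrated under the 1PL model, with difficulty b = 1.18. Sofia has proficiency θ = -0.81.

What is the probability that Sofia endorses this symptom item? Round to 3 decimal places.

0.120

P(θ) = 1 / (1 + exp(−(θ − b)))
Exponent: (-0.81 − 1.18) = -1.9900
1/(1 + e^{1.9900}) = 0.1203
P = 0.1203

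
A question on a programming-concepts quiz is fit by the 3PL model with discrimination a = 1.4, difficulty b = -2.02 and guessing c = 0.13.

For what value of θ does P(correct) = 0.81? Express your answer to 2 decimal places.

-1.11

P(θ) = c + (1 − c) · 1 / (1 + exp(−a(θ − b)))
Remove guessing floor: (0.81 − 0.13)/(1 − 0.13) = 0.7816
logit = ln(0.7816/0.2184) = 1.2751
θ = b + logit/(a) = -2.02 + 1.2751/1.4000 = -1.1092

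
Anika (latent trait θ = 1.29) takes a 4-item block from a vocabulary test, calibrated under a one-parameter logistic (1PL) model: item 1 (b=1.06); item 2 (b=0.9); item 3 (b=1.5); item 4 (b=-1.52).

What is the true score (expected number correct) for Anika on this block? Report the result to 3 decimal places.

P(θ) = 1 / (1 + exp(−(θ − b)))
P_1 = 1/(1+e^{-0.2300}) = 0.5572
P_2 = 1/(1+e^{-0.3900}) = 0.5963
P_3 = 1/(1+e^{0.2100}) = 0.4477
P_4 = 1/(1+e^{-2.8100}) = 0.9432
E[score] = 0.5572 + 0.5963 + 0.4477 + 0.9432 = 2.5444

2.544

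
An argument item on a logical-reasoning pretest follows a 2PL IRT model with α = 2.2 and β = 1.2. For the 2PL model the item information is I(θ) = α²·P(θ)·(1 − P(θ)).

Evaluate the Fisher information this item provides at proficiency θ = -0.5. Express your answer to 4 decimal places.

P = 1/(1+e^{3.7400}) = 0.0232
P(1−P) = 0.0232 × 0.9768 = 0.0227
I = α² × P(1−P) = 2.2² × 0.0227 = 0.10970

0.1097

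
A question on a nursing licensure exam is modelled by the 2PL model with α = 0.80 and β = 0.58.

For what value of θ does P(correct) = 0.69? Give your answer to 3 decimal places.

1.580

P(θ) = 1 / (1 + exp(−α(θ − β)))
logit = ln(0.6900/0.3100) = 0.8001
θ = β + logit/(α) = 0.58 + 0.8001/0.8000 = 1.5801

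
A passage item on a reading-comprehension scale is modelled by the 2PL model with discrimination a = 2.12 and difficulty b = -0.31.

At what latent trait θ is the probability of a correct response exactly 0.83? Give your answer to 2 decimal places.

P(θ) = 1 / (1 + exp(−a(θ − b)))
logit = ln(0.8300/0.1700) = 1.5856
θ = b + logit/(a) = -0.31 + 1.5856/2.1200 = 0.4379

0.44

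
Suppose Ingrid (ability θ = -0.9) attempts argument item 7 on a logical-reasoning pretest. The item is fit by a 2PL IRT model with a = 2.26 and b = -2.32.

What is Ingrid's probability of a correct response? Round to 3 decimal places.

P(θ) = 1 / (1 + exp(−a(θ − b)))
Exponent: 2.26 × (-0.9 − (-2.32)) = 3.2092
1/(1 + e^{-3.2092}) = 0.9612

0.961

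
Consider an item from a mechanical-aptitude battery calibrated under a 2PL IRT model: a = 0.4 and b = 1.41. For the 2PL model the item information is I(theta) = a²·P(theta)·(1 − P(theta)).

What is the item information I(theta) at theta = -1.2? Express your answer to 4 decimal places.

P = 1/(1+e^{1.0440}) = 0.2604
P(1−P) = 0.2604 × 0.7396 = 0.1926
I = a² × P(1−P) = 0.4² × 0.1926 = 0.03081

0.0308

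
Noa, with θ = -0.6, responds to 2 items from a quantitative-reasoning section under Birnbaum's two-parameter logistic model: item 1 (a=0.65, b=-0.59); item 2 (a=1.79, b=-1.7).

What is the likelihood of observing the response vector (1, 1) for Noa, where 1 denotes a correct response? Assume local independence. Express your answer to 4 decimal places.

P(θ) = 1 / (1 + exp(−a(θ − b)))
P_1 = 1/(1+e^{0.0065}) = 0.4984
P_2 = 1/(1+e^{-1.9690}) = 0.8775
L = P_1 × P_2 = 0.4984 × 0.8775 = 0.43733

0.4373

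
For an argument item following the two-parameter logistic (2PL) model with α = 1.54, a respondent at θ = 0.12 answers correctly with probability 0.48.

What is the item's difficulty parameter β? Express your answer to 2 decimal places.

P(θ) = 1 / (1 + exp(−α(θ − β)))
logit(0.48) = ln(0.48/0.52) = -0.0800
β = θ − logit/(α) = 0.12 − (-0.0800)/1.5400 = 0.1720

0.17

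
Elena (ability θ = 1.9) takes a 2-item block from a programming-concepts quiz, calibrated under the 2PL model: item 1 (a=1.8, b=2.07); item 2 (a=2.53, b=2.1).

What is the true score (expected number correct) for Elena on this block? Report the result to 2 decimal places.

P(θ) = 1 / (1 + exp(−a(θ − b)))
P_1 = 1/(1+e^{0.3060}) = 0.4241
P_2 = 1/(1+e^{0.5060}) = 0.3761
E[score] = 0.4241 + 0.3761 = 0.8002

0.80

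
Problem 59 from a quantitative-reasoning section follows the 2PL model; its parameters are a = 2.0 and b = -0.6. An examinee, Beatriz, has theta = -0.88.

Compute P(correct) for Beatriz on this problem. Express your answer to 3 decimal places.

P(theta) = 1 / (1 + exp(−a(theta − b)))
Exponent: 2.0 × (-0.88 − (-0.6)) = -0.5600
1/(1 + e^{0.5600}) = 0.3635

0.364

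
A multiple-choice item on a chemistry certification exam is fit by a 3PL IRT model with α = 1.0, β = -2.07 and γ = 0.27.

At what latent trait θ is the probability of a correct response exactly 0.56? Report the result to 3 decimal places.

P(θ) = γ + (1 − γ) · 1 / (1 + exp(−α(θ − β)))
Remove guessing floor: (0.56 − 0.27)/(1 − 0.27) = 0.3973
logit = ln(0.3973/0.6027) = -0.4169
θ = β + logit/(α) = -2.07 + (-0.4169)/1.0000 = -2.4869

-2.487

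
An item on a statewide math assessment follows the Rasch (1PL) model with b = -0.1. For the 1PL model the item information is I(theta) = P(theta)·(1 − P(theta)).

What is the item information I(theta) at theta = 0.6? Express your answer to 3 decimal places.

P = 1/(1+e^{-0.7000}) = 0.6682
P(1−P) = 0.6682 × 0.3318 = 0.2217
I = P(1−P) = 0.22171

0.222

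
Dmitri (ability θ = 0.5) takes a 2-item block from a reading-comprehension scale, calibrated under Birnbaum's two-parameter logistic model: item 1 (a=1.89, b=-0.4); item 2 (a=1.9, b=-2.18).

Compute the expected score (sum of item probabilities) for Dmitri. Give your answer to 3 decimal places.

P(θ) = 1 / (1 + exp(−a(θ − b)))
P_1 = 1/(1+e^{-1.7010}) = 0.8457
P_2 = 1/(1+e^{-5.0920}) = 0.9939
E[score] = 0.8457 + 0.9939 = 1.8396

1.840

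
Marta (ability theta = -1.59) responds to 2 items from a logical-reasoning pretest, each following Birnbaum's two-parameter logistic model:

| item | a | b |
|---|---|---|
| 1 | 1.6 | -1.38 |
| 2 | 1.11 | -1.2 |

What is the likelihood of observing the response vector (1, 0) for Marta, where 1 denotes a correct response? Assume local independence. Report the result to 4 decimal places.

P(theta) = 1 / (1 + exp(−a(theta − b)))
P_1 = 1/(1+e^{0.3360}) = 0.4168
P_2 = 1/(1+e^{0.4329}) = 0.3934
L = P_1 × (1−P_2) = 0.4168 × 0.6066 = 0.25281

0.2528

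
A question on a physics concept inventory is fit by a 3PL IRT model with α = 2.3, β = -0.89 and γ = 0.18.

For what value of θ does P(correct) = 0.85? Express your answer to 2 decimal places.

-0.24

P(θ) = γ + (1 − γ) · 1 / (1 + exp(−α(θ − β)))
Remove guessing floor: (0.85 − 0.18)/(1 − 0.18) = 0.8171
logit = ln(0.8171/0.1829) = 1.4966
θ = β + logit/(α) = -0.89 + 1.4966/2.3000 = -0.2393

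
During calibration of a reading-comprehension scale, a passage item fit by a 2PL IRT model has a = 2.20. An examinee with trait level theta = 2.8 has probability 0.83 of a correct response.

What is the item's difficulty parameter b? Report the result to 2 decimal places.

2.08

P(theta) = 1 / (1 + exp(−a(theta − b)))
logit(0.83) = ln(0.83/0.17) = 1.5856
b = theta − logit/(a) = 2.8 − 1.5856/2.2000 = 2.0793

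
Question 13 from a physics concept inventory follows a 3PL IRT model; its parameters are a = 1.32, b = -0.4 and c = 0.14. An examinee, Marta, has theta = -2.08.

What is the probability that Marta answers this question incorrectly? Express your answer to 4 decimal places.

P(theta) = c + (1 − c) · 1 / (1 + exp(−a(theta − b)))
Exponent: 1.32 × (-2.08 − (-0.4)) = -2.2176
1/(1 + e^{2.2176}) = 0.0982
P = 0.14 + 0.86 × 0.0982 = 0.2244
P(incorrect) = 1 − 0.2244 = 0.7756

0.7756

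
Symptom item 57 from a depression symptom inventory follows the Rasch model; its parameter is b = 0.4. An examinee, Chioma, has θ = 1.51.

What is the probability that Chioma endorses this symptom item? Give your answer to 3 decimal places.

P(θ) = 1 / (1 + exp(−(θ − b)))
Exponent: (1.51 − 0.4) = 1.1100
1/(1 + e^{-1.1100}) = 0.7521
P = 0.7521

0.752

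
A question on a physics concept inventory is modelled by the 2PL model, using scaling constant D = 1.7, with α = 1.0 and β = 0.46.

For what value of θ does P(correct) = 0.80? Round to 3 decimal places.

P(θ) = 1 / (1 + exp(−D·α(θ − β)))
logit = ln(0.8000/0.2000) = 1.3863
θ = β + logit/(1.7·α) = 0.46 + 1.3863/1.7000 = 1.2755

1.275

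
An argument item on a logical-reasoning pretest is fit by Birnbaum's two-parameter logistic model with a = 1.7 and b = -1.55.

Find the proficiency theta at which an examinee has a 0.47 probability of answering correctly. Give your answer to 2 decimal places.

P(theta) = 1 / (1 + exp(−a(theta − b)))
logit = ln(0.4700/0.5300) = -0.1201
theta = b + logit/(a) = -1.55 + (-0.1201)/1.7000 = -1.6207

-1.62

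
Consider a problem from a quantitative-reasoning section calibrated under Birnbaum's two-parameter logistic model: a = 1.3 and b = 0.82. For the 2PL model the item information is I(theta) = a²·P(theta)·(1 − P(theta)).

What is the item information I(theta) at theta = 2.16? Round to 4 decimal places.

P = 1/(1+e^{-1.7420}) = 0.8509
P(1−P) = 0.8509 × 0.1491 = 0.1268
I = a² × P(1−P) = 1.3² × 0.1268 = 0.21436

0.2144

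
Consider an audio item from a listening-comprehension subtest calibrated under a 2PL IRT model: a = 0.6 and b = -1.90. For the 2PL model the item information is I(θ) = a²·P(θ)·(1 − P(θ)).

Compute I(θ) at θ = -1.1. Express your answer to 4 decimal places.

P = 1/(1+e^{-0.4800}) = 0.6177
P(1−P) = 0.6177 × 0.3823 = 0.2361
I = a² × P(1−P) = 0.6² × 0.2361 = 0.08501

0.0850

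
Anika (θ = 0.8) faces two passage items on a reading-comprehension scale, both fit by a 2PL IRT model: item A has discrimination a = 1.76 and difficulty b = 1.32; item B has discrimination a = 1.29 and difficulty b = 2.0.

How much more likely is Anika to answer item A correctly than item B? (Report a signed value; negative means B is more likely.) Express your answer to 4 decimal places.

0.1106

P(θ) = 1 / (1 + exp(−a(θ − b)))
P_A = 0.2859
P_B = 0.1754
P_A − P_B = 0.1106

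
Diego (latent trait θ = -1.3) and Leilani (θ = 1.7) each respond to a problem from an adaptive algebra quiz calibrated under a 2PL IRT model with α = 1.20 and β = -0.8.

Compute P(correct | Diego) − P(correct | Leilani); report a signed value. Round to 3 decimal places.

P(θ) = 1 / (1 + exp(−α(θ − β)))
P(Diego) = 0.3543  [exponent -0.6000]
P(Leilani) = 0.9526  [exponent 3.0000]
Difference = 0.3543 − 0.9526 = -0.5982

-0.598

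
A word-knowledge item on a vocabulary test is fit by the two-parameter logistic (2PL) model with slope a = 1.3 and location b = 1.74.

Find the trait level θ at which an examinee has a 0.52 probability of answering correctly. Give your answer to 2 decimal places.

P(θ) = 1 / (1 + exp(−a(θ − b)))
logit = ln(0.5200/0.4800) = 0.0800
θ = b + logit/(a) = 1.74 + 0.0800/1.3000 = 1.8016

1.80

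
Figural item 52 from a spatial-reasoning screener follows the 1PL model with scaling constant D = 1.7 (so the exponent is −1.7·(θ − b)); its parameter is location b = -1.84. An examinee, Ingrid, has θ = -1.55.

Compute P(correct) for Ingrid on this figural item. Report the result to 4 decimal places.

0.6208

P(θ) = 1 / (1 + exp(−D·(θ − b)))
Exponent: 1.7 × (-1.55 − (-1.84)) = 0.4930
1/(1 + e^{-0.4930}) = 0.6208
P = 0.6208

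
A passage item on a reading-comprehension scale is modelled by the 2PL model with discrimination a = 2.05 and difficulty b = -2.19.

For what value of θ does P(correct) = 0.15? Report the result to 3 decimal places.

P(θ) = 1 / (1 + exp(−a(θ − b)))
logit = ln(0.1500/0.8500) = -1.7346
θ = b + logit/(a) = -2.19 + (-1.7346)/2.0500 = -3.0361

-3.036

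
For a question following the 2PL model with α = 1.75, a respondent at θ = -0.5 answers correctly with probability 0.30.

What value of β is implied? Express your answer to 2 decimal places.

-0.02

P(θ) = 1 / (1 + exp(−α(θ − β)))
logit(0.30) = ln(0.30/0.70) = -0.8473
β = θ − logit/(α) = -0.5 − (-0.8473)/1.7500 = -0.0158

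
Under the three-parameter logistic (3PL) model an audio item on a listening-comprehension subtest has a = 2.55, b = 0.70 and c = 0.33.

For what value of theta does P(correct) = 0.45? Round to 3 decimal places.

0.103

P(theta) = c + (1 − c) · 1 / (1 + exp(−a(theta − b)))
Remove guessing floor: (0.45 − 0.33)/(1 − 0.33) = 0.1791
logit = ln(0.1791/0.8209) = -1.5224
theta = b + logit/(a) = 0.70 + (-1.5224)/2.5500 = 0.1030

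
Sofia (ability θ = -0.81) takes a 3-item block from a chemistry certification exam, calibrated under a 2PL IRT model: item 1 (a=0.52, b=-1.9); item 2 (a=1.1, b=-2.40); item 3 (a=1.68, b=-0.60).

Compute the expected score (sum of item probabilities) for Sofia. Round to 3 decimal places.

1.903

P(θ) = 1 / (1 + exp(−a(θ − b)))
P_1 = 1/(1+e^{-0.5668}) = 0.6380
P_2 = 1/(1+e^{-1.7490}) = 0.8518
P_3 = 1/(1+e^{0.3528}) = 0.4127
E[score] = 0.6380 + 0.8518 + 0.4127 = 1.9026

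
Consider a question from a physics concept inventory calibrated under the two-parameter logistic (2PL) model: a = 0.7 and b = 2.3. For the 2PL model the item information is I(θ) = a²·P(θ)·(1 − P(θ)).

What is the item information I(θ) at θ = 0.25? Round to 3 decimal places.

P = 1/(1+e^{1.4350}) = 0.1923
P(1−P) = 0.1923 × 0.8077 = 0.1553
I = a² × P(1−P) = 0.7² × 0.1553 = 0.07611

0.076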